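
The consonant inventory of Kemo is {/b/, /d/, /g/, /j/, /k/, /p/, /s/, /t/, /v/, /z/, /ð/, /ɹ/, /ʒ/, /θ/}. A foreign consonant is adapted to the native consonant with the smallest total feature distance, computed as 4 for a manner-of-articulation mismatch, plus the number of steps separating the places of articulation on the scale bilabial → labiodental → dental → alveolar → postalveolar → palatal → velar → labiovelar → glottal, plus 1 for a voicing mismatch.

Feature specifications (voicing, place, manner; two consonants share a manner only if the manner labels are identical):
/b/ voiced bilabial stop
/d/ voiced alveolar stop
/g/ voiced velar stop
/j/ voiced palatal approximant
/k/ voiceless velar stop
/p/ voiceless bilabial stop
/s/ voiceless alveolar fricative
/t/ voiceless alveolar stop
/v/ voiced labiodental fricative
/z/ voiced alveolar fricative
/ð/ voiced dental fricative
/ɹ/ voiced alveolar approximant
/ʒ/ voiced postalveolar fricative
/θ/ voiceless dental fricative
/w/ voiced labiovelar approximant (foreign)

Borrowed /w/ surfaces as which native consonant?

j

/j/ is closest: same manner (approximant), place distance 2 (labiovelar→palatal), same voicing; total 2. Next closest is /ɹ/ at distance 4.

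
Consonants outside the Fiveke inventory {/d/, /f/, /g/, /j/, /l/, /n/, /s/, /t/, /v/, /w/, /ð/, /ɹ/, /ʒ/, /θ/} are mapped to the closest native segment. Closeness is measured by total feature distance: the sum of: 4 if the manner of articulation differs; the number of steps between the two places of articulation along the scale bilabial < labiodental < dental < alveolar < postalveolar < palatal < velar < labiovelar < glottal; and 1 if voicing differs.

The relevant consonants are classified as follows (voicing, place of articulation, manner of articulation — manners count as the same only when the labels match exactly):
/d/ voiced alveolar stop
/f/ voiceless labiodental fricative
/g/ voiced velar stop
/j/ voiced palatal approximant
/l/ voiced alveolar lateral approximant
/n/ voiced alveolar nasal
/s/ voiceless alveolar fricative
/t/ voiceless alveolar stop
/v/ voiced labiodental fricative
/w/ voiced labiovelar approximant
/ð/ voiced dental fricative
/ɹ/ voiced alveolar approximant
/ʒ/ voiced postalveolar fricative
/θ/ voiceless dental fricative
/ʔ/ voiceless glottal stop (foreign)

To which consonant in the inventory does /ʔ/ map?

/g/ is closest: same manner (stop), place distance 2 (glottal→velar), voicing differs (+1); total 3. Next closest is /t/ at distance 5.

g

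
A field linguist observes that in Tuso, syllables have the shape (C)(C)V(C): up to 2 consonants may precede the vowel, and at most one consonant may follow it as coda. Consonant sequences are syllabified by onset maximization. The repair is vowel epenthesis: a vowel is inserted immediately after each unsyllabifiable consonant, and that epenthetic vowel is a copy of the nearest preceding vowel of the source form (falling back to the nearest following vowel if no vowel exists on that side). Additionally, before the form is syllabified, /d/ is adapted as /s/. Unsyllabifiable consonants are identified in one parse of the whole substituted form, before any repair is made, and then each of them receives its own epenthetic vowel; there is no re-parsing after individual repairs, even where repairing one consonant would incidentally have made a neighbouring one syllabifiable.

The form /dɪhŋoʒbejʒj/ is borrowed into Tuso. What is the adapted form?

Substitution: /d/ → /s/, giving /sɪhŋoʒbejʒj/.
Under (C)(C)V(C), the unsyllabifiable consonants are /ʒ/, /j/ (at most one coda consonant is licensed; onsets may contain at most 2 consonants).
Epenthesis after each stranded consonant: /ʒ/ → /ʒe/, /j/ → /je/.

sɪhŋoʒbejʒeje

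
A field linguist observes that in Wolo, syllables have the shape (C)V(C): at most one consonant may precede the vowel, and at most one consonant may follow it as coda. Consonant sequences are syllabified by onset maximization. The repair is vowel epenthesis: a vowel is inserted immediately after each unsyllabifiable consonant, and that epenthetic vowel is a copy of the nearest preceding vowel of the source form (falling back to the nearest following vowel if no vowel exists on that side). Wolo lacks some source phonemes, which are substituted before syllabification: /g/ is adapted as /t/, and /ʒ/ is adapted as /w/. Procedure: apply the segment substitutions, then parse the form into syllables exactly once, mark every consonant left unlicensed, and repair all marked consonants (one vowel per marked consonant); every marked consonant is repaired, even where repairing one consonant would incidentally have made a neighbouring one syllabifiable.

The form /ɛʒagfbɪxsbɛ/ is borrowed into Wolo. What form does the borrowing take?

ɛwatfabɪxsɪbɛ

Substitution: /ʒ/ → /w/, /g/ → /t/, giving /ɛwatfbɪxsbɛ/.
Syllabifying with onset maximization leaves /f/, /s/ stranded (at most one coda consonant is licensed; onsets are limited to one consonant).
Epenthesis after each stranded consonant: /f/ → /fa/, /s/ → /sɪ/.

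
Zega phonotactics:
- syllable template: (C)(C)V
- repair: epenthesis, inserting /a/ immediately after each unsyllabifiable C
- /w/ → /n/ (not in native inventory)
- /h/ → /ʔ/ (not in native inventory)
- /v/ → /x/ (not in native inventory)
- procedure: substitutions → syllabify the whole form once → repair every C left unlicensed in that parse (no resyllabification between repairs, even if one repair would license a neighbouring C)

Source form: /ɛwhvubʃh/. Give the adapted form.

Substitution: /w/ → /n/, /h/ → /ʔ/, /v/ → /x/, giving /ɛnʔxubʃʔ/.
Under (C)(C)V, the unsyllabifiable consonants are /n/, /b/, /ʃ/, /ʔ/ (no codas are permitted; onsets may contain at most 2 consonants).
Epenthesis after each stranded consonant: /n/ → /na/, /b/ → /ba/, /ʃ/ → /ʃa/, /ʔ/ → /ʔa/.

ɛnaʔxubaʃaʔa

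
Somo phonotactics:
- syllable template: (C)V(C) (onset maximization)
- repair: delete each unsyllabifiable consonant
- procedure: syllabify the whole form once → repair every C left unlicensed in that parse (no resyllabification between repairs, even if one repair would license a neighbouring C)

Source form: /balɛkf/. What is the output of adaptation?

The consonants /f/ cannot be parsed into a legal (C)V(C) syllable (at most one coda consonant is licensed; onsets are limited to one consonant).
Deleting the stranded consonants removes /f/.

balɛk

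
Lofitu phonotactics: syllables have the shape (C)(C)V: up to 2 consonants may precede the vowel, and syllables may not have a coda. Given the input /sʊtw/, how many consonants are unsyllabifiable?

Syllabifying with onset maximization leaves /t/, /w/ stranded (no codas are permitted; onsets may contain at most 2 consonants).

2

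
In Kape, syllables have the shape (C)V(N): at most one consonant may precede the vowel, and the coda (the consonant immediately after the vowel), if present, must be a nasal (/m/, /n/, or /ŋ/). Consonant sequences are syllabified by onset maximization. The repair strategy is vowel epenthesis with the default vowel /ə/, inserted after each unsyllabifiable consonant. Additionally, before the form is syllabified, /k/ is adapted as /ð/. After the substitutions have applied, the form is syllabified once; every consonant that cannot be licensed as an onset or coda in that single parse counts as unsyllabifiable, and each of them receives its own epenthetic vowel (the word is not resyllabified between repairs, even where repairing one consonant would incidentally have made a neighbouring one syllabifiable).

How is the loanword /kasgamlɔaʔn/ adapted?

Substitution: /k/ → /ð/, giving /ðasgamlɔaʔn/.
The consonants /s/, /ʔ/, /n/ cannot be parsed into a legal (C)V(N) syllable (only a nasal (/m/, /n/, or /ŋ/) is licensed in coda position; onsets are limited to one consonant).
Epenthesis after each stranded consonant: /s/ → /sə/, /ʔ/ → /ʔə/, /n/ → /nə/.

ðasəgamlɔaʔənə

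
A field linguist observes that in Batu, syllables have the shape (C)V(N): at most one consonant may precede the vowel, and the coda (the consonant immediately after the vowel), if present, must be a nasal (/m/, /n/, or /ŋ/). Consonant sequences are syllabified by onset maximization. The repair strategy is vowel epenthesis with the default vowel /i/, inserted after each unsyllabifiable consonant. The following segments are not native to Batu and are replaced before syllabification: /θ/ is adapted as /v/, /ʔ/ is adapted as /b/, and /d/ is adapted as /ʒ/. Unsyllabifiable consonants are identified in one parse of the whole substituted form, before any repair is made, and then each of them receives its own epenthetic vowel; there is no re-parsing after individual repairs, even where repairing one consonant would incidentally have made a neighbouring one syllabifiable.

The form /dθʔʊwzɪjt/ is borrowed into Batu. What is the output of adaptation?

Substitution: /d/ → /ʒ/, /θ/ → /v/, /ʔ/ → /b/, giving /ʒvbʊwzɪjt/.
Syllabifying with onset maximization leaves /ʒ/, /v/, /w/, /j/, /t/ stranded (only a nasal (/m/, /n/, or /ŋ/) is licensed in coda position; onsets are limited to one consonant).
Inserting the epenthetic vowel yields /ʒ/ → /ʒi/, /v/ → /vi/, /w/ → /wi/, /j/ → /ji/, /t/ → /ti/.

ʒivibʊwizɪjiti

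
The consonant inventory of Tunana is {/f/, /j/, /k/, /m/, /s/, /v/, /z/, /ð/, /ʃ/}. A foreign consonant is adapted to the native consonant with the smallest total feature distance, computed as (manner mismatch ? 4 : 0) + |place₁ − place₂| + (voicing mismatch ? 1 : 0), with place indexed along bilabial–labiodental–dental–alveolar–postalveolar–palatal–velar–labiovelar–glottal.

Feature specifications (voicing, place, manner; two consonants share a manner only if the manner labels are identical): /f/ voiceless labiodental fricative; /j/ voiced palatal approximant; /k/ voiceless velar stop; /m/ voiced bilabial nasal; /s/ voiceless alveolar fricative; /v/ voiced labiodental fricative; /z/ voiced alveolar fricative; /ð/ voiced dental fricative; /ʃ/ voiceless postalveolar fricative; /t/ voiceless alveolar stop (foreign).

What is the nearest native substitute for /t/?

k

/k/ is closest: same manner (stop), place distance 3 (alveolar→velar), same voicing; total 3. Next closest is /s/ at distance 4.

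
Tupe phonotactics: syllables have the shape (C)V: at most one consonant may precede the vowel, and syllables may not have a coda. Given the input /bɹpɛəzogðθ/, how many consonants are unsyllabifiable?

Under (C)V, the unsyllabifiable consonants are /b/, /ɹ/, /g/, /ð/, /θ/ (no codas are permitted; onsets are limited to one consonant).

5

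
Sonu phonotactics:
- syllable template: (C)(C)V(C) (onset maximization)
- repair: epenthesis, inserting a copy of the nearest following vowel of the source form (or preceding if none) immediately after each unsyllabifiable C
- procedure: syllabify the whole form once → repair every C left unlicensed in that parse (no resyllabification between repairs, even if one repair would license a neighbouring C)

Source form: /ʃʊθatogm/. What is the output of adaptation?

Under (C)(C)V(C), the unsyllabifiable consonants are /m/ (at most one coda consonant is licensed; onsets may contain at most 2 consonants).
Each unlicensed consonant becomes the onset of a new syllable: /m/ → /mo/.

ʃʊθatogmo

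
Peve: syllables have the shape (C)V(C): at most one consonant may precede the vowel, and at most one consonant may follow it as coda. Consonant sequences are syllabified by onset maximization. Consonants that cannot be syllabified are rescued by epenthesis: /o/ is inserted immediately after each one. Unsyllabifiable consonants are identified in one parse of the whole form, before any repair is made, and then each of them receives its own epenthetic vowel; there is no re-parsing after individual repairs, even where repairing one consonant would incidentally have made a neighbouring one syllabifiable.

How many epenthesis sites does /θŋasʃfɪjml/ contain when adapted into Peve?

4

The unsyllabifiable consonants are /θ/, /ʃ/, /m/, /l/; each receives one epenthetic vowel.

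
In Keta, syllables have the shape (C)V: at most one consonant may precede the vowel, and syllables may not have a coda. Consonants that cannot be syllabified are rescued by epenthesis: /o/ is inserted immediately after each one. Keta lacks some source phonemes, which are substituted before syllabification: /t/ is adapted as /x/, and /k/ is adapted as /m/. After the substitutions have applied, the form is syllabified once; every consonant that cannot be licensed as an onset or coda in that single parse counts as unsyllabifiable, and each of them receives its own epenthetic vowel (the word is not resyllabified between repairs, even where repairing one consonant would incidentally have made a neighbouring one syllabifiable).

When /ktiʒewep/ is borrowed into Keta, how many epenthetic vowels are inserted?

2

After substitution the input is /mxiʒewep/.
The unsyllabifiable consonants are /m/, /p/; each receives one epenthetic vowel.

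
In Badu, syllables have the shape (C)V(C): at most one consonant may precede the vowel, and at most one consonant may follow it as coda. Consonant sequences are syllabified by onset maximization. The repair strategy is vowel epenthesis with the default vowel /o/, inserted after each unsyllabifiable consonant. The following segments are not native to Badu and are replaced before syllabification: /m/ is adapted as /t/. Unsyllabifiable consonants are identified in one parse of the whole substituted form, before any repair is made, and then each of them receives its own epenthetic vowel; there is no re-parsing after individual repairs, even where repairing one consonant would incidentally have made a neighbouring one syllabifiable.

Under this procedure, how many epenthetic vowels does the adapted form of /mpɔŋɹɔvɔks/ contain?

2

After substitution the input is /tpɔŋɹɔvɔks/.
The unsyllabifiable consonants are /t/, /s/; each receives one epenthetic vowel.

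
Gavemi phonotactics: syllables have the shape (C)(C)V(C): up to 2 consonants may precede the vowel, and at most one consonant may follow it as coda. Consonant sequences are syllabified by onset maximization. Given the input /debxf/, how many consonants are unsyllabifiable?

2

Syllabifying with onset maximization leaves /x/, /f/ stranded (at most one coda consonant is licensed; onsets may contain at most 2 consonants).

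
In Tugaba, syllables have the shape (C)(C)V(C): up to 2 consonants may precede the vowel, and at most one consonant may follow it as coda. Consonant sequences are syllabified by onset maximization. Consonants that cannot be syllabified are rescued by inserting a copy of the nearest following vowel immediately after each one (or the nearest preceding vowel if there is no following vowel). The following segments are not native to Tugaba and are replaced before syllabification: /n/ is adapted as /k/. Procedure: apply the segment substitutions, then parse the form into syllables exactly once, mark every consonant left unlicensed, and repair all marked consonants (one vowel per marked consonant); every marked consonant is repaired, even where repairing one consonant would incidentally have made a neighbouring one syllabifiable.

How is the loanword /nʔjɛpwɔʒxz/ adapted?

kɛʔjɛpwɔʒxɔzɔ

Substitution: /n/ → /k/, giving /kʔjɛpwɔʒxz/.
Syllabifying with onset maximization leaves /k/, /x/, /z/ stranded (at most one coda consonant is licensed; onsets may contain at most 2 consonants).
Each unlicensed consonant becomes the onset of a new syllable: /k/ → /kɛ/, /x/ → /xɔ/, /z/ → /zɔ/.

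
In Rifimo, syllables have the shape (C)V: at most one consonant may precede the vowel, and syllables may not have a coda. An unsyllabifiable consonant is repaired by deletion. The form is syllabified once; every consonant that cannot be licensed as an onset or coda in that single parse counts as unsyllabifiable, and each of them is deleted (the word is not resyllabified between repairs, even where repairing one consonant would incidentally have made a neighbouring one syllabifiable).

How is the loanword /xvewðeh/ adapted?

Under (C)V, the unsyllabifiable consonants are /x/, /w/, /h/ (no codas are permitted; onsets are limited to one consonant).
Deletion applies to /x/, /w/, /h/.

veðe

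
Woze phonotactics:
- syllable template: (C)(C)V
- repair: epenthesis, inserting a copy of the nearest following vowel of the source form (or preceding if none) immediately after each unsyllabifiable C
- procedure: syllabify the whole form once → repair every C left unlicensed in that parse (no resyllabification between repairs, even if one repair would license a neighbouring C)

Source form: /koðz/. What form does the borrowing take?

Under (C)(C)V, the unsyllabifiable consonants are /ð/, /z/ (no codas are permitted; onsets may contain at most 2 consonants).
Epenthesis after each stranded consonant: /ð/ → /ðo/, /z/ → /zo/.

koðozo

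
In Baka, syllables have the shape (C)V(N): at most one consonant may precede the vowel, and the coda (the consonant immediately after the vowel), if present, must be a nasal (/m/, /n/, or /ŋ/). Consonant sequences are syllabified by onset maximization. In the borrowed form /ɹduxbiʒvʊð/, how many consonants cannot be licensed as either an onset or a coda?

The consonants /ɹ/, /x/, /ʒ/, /ð/ cannot be parsed into a legal (C)V(N) syllable (only a nasal (/m/, /n/, or /ŋ/) is licensed in coda position; onsets are limited to one consonant).

4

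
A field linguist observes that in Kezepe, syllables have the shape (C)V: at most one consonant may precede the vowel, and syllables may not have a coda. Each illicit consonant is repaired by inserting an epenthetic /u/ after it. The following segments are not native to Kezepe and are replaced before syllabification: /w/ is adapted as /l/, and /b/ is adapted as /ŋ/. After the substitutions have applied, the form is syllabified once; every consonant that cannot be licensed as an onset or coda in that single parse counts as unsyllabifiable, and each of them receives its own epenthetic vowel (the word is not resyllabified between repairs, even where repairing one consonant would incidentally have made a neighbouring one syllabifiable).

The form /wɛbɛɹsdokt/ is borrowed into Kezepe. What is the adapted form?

lɛŋɛɹusudokutu

Substitution: /w/ → /l/, /b/ → /ŋ/, giving /lɛŋɛɹsdokt/.
Under (C)V, the unsyllabifiable consonants are /ɹ/, /s/, /k/, /t/ (no codas are permitted; onsets are limited to one consonant).
Each unlicensed consonant becomes the onset of a new syllable: /ɹ/ → /ɹu/, /s/ → /su/, /k/ → /ku/, /t/ → /tu/.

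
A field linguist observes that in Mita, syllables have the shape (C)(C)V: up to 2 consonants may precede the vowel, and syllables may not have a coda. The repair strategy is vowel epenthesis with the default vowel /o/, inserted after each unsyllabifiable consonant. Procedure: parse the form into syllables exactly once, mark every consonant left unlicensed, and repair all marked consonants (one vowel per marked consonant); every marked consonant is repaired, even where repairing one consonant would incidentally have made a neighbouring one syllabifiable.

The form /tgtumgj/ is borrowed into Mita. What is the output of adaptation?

togtumogojo

Syllabifying with onset maximization leaves /t/, /m/, /g/, /j/ stranded (no codas are permitted; onsets may contain at most 2 consonants).
Epenthesis after each stranded consonant: /t/ → /to/, /m/ → /mo/, /g/ → /go/, /j/ → /jo/.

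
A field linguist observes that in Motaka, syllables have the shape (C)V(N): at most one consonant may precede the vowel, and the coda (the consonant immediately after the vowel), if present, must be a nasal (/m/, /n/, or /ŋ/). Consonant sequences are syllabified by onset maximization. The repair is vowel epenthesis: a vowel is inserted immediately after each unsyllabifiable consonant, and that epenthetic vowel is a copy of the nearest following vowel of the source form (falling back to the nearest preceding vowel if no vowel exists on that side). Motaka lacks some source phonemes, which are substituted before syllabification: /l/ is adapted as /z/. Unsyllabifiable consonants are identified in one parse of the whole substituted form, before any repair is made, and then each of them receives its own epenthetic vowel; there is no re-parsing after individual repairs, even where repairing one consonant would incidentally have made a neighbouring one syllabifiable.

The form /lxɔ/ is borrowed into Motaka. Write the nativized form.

Substitution: /l/ → /z/, giving /zxɔ/.
The consonants /z/ cannot be parsed into a legal (C)V(N) syllable (only a nasal (/m/, /n/, or /ŋ/) is licensed in coda position; onsets are limited to one consonant).
Each unlicensed consonant becomes the onset of a new syllable: /z/ → /zɔ/.

zɔxɔ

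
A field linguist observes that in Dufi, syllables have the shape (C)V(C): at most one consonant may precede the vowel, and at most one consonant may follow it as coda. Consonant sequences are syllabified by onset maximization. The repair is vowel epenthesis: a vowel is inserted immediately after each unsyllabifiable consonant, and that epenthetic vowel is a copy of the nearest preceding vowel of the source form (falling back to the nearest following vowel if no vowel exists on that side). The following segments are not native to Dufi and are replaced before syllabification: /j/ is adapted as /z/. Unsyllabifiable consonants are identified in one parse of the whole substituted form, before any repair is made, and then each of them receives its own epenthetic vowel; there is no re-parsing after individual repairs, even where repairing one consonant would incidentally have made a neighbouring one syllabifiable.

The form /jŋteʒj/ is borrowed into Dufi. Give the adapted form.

Substitution: /j/ → /z/, giving /zŋteʒz/.
Syllabifying with onset maximization leaves /z/, /ŋ/, /z/ stranded (at most one coda consonant is licensed; onsets are limited to one consonant).
Epenthesis after each stranded consonant: /z/ → /ze/, /ŋ/ → /ŋe/, /z/ → /ze/.

zeŋeteʒze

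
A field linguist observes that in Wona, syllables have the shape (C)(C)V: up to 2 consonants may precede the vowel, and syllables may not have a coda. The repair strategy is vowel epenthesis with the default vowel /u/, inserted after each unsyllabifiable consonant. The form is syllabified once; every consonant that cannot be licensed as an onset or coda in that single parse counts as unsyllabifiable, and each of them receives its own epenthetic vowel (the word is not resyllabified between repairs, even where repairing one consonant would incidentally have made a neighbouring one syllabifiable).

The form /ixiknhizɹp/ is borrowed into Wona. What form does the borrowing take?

The consonants /k/, /z/, /ɹ/, /p/ cannot be parsed into a legal (C)(C)V syllable (no codas are permitted; onsets may contain at most 2 consonants).
Each unlicensed consonant becomes the onset of a new syllable: /k/ → /ku/, /z/ → /zu/, /ɹ/ → /ɹu/, /p/ → /pu/.

ixikunhizuɹupu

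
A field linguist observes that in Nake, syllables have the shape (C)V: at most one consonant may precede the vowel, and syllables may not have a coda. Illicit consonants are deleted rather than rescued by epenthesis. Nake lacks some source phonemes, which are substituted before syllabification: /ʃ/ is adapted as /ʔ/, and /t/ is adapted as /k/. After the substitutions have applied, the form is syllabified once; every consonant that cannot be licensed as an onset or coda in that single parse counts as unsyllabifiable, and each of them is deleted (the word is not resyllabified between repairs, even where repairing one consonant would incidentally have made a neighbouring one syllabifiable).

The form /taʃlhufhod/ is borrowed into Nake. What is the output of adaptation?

Substitution: /t/ → /k/, /ʃ/ → /ʔ/, giving /kaʔlhufhod/.
Syllabifying with onset maximization leaves /ʔ/, /l/, /f/, /d/ stranded (no codas are permitted; onsets are limited to one consonant).
Deleting the stranded consonants removes /ʔ/, /l/, /f/, /d/.

kahuho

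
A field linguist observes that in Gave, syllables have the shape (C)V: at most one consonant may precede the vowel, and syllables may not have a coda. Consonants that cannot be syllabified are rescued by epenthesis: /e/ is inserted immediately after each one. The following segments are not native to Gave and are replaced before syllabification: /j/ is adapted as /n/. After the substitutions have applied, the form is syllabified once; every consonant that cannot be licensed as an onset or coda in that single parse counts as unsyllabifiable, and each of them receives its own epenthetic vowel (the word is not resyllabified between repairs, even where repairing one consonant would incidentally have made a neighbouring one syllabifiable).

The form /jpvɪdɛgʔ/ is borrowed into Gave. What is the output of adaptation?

nepevɪdɛgeʔe

Substitution: /j/ → /n/, giving /npvɪdɛgʔ/.
Under (C)V, the unsyllabifiable consonants are /n/, /p/, /g/, /ʔ/ (no codas are permitted; onsets are limited to one consonant).
Each unlicensed consonant becomes the onset of a new syllable: /n/ → /ne/, /p/ → /pe/, /g/ → /ge/, /ʔ/ → /ʔe/.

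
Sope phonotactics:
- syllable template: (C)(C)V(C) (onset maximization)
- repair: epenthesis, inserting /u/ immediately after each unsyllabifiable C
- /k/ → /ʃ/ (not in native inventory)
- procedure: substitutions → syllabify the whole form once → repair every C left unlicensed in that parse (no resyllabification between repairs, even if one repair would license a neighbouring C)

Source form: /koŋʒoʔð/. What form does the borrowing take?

Substitution: /k/ → /ʃ/, giving /ʃoŋʒoʔð/.
Syllabifying with onset maximization leaves /ð/ stranded (at most one coda consonant is licensed; onsets may contain at most 2 consonants).
Inserting the epenthetic vowel yields /ð/ → /ðu/.

ʃoŋʒoʔðu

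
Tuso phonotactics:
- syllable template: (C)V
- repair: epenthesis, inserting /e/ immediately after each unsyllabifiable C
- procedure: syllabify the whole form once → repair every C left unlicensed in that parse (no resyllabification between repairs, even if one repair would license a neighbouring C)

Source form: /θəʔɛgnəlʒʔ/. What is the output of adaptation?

θəʔɛgenəleʒeʔe

Under (C)V, the unsyllabifiable consonants are /g/, /l/, /ʒ/, /ʔ/ (no codas are permitted; onsets are limited to one consonant).
Each unlicensed consonant becomes the onset of a new syllable: /g/ → /ge/, /l/ → /le/, /ʒ/ → /ʒe/, /ʔ/ → /ʔe/.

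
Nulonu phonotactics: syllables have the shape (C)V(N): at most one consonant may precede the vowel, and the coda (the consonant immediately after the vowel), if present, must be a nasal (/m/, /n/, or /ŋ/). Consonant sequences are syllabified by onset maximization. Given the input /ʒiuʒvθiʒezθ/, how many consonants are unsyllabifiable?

4

Syllabifying with onset maximization leaves /ʒ/, /v/, /z/, /θ/ stranded (only a nasal (/m/, /n/, or /ŋ/) is licensed in coda position; onsets are limited to one consonant).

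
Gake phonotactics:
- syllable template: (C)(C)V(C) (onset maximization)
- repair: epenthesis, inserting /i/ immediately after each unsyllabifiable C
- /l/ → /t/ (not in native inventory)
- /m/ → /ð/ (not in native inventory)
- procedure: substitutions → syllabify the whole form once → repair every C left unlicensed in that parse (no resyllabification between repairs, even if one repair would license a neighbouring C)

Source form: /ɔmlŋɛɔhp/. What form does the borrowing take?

ɔðtŋɛɔhpi

Substitution: /m/ → /ð/, /l/ → /t/, giving /ɔðtŋɛɔhp/.
Under (C)(C)V(C), the unsyllabifiable consonants are /p/ (at most one coda consonant is licensed; onsets may contain at most 2 consonants).
Epenthesis after each stranded consonant: /p/ → /pi/.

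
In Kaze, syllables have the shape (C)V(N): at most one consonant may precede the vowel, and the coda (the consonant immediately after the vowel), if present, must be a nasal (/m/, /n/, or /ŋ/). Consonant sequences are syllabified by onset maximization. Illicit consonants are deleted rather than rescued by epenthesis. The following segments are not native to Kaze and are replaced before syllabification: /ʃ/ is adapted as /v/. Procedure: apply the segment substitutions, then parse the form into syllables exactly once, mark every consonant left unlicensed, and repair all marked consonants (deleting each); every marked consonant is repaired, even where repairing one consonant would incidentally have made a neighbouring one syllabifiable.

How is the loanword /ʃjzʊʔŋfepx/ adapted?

Substitution: /ʃ/ → /v/, giving /vjzʊʔŋfepx/.
Syllabifying with onset maximization leaves /v/, /j/, /ʔ/, /ŋ/, /p/, /x/ stranded (only a nasal (/m/, /n/, or /ŋ/) is licensed in coda position; onsets are limited to one consonant).
Deleting the stranded consonants removes /v/, /j/, /ʔ/, /ŋ/, /p/, /x/.

zʊfe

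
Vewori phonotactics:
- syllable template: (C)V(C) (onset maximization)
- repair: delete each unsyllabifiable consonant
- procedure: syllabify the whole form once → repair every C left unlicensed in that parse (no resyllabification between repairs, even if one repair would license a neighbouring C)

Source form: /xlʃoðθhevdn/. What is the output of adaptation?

ʃoðhev

Syllabifying with onset maximization leaves /x/, /l/, /θ/, /d/, /n/ stranded (at most one coda consonant is licensed; onsets are limited to one consonant).
Deletion applies to /x/, /l/, /θ/, /d/, /n/.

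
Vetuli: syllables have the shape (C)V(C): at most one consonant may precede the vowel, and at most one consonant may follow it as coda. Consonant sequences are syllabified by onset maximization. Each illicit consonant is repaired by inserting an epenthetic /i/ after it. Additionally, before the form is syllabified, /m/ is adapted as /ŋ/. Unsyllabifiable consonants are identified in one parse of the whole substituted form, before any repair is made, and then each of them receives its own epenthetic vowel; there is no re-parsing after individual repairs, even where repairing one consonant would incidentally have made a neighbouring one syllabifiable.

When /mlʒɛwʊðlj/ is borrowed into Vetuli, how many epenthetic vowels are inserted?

After substitution the input is /ŋlʒɛwʊðlj/.
The unsyllabifiable consonants are /ŋ/, /l/, /l/, /j/; each receives one epenthetic vowel.

4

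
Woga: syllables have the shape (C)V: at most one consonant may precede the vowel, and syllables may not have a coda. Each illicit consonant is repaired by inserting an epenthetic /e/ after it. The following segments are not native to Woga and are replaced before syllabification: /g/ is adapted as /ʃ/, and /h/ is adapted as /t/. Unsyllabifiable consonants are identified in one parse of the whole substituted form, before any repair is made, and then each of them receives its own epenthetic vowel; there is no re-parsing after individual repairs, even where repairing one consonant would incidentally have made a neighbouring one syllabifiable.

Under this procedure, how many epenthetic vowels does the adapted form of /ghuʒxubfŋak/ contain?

After substitution the input is /ʃtuʒxubfŋak/.
The unsyllabifiable consonants are /ʃ/, /ʒ/, /b/, /f/, /k/; each receives one epenthetic vowel.

5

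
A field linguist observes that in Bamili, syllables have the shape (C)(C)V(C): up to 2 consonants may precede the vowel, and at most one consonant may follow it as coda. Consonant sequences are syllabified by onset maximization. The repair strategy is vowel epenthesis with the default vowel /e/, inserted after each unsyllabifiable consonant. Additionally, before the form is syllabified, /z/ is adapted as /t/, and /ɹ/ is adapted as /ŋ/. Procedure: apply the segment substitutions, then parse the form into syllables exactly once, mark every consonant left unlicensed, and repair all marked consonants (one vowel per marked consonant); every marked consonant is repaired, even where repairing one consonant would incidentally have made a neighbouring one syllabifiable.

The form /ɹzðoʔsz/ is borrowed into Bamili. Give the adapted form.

Substitution: /ɹ/ → /ŋ/, /z/ → /t/, giving /ŋtðoʔst/.
Under (C)(C)V(C), the unsyllabifiable consonants are /ŋ/, /s/, /t/ (at most one coda consonant is licensed; onsets may contain at most 2 consonants).
Each unlicensed consonant becomes the onset of a new syllable: /ŋ/ → /ŋe/, /s/ → /se/, /t/ → /te/.

ŋetðoʔsete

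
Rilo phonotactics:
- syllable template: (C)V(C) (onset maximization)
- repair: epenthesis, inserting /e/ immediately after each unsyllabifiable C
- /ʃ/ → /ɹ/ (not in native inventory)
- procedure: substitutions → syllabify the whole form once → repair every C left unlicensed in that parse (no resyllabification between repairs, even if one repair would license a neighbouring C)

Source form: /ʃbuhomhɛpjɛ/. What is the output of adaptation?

ɹebuhomhɛpjɛ

Substitution: /ʃ/ → /ɹ/, giving /ɹbuhomhɛpjɛ/.
Syllabifying with onset maximization leaves /ɹ/ stranded (at most one coda consonant is licensed; onsets are limited to one consonant).
Each unlicensed consonant becomes the onset of a new syllable: /ɹ/ → /ɹe/.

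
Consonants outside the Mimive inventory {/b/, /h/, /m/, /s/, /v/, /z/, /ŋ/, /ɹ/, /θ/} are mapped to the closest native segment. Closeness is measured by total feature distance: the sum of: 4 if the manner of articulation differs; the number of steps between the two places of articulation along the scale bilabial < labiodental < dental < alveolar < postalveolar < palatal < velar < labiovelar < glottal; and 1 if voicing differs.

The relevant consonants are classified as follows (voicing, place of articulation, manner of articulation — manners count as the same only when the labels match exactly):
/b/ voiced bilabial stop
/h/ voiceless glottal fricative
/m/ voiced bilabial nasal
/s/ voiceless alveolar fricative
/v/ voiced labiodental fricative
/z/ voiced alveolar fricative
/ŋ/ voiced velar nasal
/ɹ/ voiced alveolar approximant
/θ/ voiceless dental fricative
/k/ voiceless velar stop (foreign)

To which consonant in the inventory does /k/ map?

/ŋ/ is closest: manner differs (stop→nasal, +4), place distance 0 (velar→velar), voicing differs (+1); total 5. Next closest is /h/ at distance 6.

ŋ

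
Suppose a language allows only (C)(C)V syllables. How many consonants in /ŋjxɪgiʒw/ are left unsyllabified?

3

Syllabifying with onset maximization leaves /ŋ/, /ʒ/, /w/ stranded (no codas are permitted; onsets may contain at most 2 consonants).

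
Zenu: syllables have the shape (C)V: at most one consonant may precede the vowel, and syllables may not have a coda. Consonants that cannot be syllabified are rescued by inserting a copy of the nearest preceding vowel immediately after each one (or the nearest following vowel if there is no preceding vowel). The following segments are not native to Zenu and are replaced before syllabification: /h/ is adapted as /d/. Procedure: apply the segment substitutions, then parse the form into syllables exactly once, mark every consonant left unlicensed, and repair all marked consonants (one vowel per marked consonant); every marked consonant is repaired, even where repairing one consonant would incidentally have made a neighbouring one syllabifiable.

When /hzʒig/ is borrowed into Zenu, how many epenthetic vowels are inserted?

3

After substitution the input is /dzʒig/.
The unsyllabifiable consonants are /d/, /z/, /g/; each receives one epenthetic vowel.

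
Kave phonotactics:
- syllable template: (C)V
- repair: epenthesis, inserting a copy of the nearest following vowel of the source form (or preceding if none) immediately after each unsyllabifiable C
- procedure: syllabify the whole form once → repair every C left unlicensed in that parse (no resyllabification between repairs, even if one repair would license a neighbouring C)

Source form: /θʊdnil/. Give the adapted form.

θʊdinili

Syllabifying with onset maximization leaves /d/, /l/ stranded (no codas are permitted; onsets are limited to one consonant).
Epenthesis after each stranded consonant: /d/ → /di/, /l/ → /li/.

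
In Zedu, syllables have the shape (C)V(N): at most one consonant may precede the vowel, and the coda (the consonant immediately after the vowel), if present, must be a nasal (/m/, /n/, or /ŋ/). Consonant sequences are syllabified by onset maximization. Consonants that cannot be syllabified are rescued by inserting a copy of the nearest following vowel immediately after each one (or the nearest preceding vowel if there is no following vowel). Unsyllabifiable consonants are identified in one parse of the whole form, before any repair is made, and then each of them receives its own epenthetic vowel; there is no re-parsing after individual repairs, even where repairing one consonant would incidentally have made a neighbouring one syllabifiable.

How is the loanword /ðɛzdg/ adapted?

The consonants /z/, /d/, /g/ cannot be parsed into a legal (C)V(N) syllable (only a nasal (/m/, /n/, or /ŋ/) is licensed in coda position; onsets are limited to one consonant).
Each unlicensed consonant becomes the onset of a new syllable: /z/ → /zɛ/, /d/ → /dɛ/, /g/ → /gɛ/.

ðɛzɛdɛgɛ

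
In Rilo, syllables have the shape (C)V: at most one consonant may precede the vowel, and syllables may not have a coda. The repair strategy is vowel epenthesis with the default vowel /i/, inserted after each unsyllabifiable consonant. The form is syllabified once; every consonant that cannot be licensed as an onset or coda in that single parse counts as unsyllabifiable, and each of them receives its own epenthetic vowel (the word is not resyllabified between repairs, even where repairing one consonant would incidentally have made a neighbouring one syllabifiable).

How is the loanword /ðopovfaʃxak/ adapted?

ðopovifaʃixaki

Under (C)V, the unsyllabifiable consonants are /v/, /ʃ/, /k/ (no codas are permitted; onsets are limited to one consonant).
Each unlicensed consonant becomes the onset of a new syllable: /v/ → /vi/, /ʃ/ → /ʃi/, /k/ → /ki/.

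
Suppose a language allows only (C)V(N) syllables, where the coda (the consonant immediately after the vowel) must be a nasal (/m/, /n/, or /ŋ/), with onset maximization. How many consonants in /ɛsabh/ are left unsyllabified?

Under (C)V(N), the unsyllabifiable consonants are /b/, /h/ (only a nasal (/m/, /n/, or /ŋ/) is licensed in coda position; onsets are limited to one consonant).

2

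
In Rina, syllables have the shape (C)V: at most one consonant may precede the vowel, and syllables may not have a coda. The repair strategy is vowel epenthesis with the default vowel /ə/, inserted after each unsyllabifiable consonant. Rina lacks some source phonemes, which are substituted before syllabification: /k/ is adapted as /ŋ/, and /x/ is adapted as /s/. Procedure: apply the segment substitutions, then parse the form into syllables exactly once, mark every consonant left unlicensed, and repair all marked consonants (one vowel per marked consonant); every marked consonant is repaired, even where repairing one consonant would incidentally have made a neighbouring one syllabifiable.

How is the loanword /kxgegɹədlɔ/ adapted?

Substitution: /k/ → /ŋ/, /x/ → /s/, giving /ŋsgegɹədlɔ/.
The consonants /ŋ/, /s/, /g/, /d/ cannot be parsed into a legal (C)V syllable (no codas are permitted; onsets are limited to one consonant).
Inserting the epenthetic vowel yields /ŋ/ → /ŋə/, /s/ → /sə/, /g/ → /gə/, /d/ → /də/.

ŋəsəgegəɹədəlɔ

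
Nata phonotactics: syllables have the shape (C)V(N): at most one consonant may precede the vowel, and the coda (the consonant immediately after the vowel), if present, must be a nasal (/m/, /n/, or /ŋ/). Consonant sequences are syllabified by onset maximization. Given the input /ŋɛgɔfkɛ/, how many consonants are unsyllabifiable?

1

Syllabifying with onset maximization leaves /f/ stranded (only a nasal (/m/, /n/, or /ŋ/) is licensed in coda position; onsets are limited to one consonant).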